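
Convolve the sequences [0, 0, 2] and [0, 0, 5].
y[0] = 0×0 = 0; y[1] = 0×0 + 0×0 = 0; y[2] = 0×5 + 0×0 + 2×0 = 0; y[3] = 0×5 + 2×0 = 0; y[4] = 2×5 = 10

[0, 0, 0, 0, 10]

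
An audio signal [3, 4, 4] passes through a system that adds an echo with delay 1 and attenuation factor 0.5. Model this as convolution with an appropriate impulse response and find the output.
Direct-path + delayed-attenuated-path model → impulse response h = [1, 0.5] (1 at lag 0, 0.5 at lag 1). Output y[n] = x[n] + 0.5·x[n - 1] (with x[n] = 0 outside 0..2): y[0] = 3 + 0.5×0 = 3; y[1] = 4 + 0.5×3 = 5.5; y[2] = 4 + 0.5×4 = 6.0; y[3] = 0 + 0.5×4 = 2.0. So y = [3, 5.5, 6.0, 2.0]

[3, 5.5, 6.0, 2.0]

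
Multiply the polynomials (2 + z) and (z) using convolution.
Ascending coefficients: a = [2, 1], b = [0, 1]. c[0] = 2×0 = 0; c[1] = 2×1 + 1×0 = 2; c[2] = 1×1 = 1. Result coefficients: [0, 2, 1] → 2z + z^2

2z + z^2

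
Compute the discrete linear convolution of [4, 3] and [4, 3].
y[0] = 4×4 = 16; y[1] = 4×3 + 3×4 = 24; y[2] = 3×3 = 9

[16, 24, 9]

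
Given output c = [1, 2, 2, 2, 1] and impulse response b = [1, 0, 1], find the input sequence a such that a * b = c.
Deconvolve c=[1, 2, 2, 2, 1] by b=[1, 0, 1]. Since b[0]=1, solve forward: a[0] = c[0] / 1 = 1; a[1] = (c[1] - 1×0) / 1 = 2; a[2] = (c[2] - 2×0 - 1×1) / 1 = 1. So a = [1, 2, 1]. Check by forward convolution: c[0] = 1×1 = 1; c[1] = 1×0 + 2×1 = 2; c[2] = 1×1 + 2×0 + 1×1 = 2; c[3] = 2×1 + 1×0 = 2; c[4] = 1×1 = 1

[1, 2, 1]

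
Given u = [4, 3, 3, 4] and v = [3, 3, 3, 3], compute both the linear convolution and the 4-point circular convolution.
Linear: y_lin[0] = 4×3 = 12; y_lin[1] = 4×3 + 3×3 = 21; y_lin[2] = 4×3 + 3×3 + 3×3 = 30; y_lin[3] = 4×3 + 3×3 + 3×3 + 4×3 = 42; y_lin[4] = 3×3 + 3×3 + 4×3 = 30; y_lin[5] = 3×3 + 4×3 = 21; y_lin[6] = 4×3 = 12 → [12, 21, 30, 42, 30, 21, 12]. Circular (length 4): y[0] = 4×3 + 3×3 + 3×3 + 4×3 = 42; y[1] = 4×3 + 3×3 + 3×3 + 4×3 = 42; y[2] = 4×3 + 3×3 + 3×3 + 4×3 = 42; y[3] = 4×3 + 3×3 + 3×3 + 4×3 = 42 → [42, 42, 42, 42]

Linear: [12, 21, 30, 42, 30, 21, 12], Circular: [42, 42, 42, 42]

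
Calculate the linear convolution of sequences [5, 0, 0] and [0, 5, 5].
y[0] = 5×0 = 0; y[1] = 5×5 + 0×0 = 25; y[2] = 5×5 + 0×5 + 0×0 = 25; y[3] = 0×5 + 0×5 = 0; y[4] = 0×5 = 0

[0, 25, 25, 0, 0]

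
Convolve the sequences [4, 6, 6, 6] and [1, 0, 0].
y[0] = 4×1 = 4; y[1] = 4×0 + 6×1 = 6; y[2] = 4×0 + 6×0 + 6×1 = 6; y[3] = 6×0 + 6×0 + 6×1 = 6; y[4] = 6×0 + 6×0 = 0; y[5] = 6×0 = 0

[4, 6, 6, 6, 0, 0]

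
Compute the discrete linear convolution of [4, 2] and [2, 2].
y[0] = 4×2 = 8; y[1] = 4×2 + 2×2 = 12; y[2] = 2×2 = 4

[8, 12, 4]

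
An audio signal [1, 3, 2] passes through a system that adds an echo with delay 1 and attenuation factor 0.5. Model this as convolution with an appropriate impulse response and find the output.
Direct-path + delayed-attenuated-path model → impulse response h = [1, 0.5] (1 at lag 0, 0.5 at lag 1). Output y[n] = x[n] + 0.5·x[n - 1] (with x[n] = 0 outside 0..2): y[0] = 1 + 0.5×0 = 1; y[1] = 3 + 0.5×1 = 3.5; y[2] = 2 + 0.5×3 = 3.5; y[3] = 0 + 0.5×2 = 1.0. So y = [1, 3.5, 3.5, 1.0]

[1, 3.5, 3.5, 1.0]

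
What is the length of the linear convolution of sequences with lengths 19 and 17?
Linear/full convolution length: m + n - 1 = 19 + 17 - 1 = 35

35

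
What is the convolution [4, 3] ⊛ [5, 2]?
y[0] = 4×5 = 20; y[1] = 4×2 + 3×5 = 23; y[2] = 3×2 = 6

[20, 23, 6]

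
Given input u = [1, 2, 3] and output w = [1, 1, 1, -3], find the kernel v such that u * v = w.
Output length 4 = len(u) + len(v) - 1 ⇒ len(v) = 2. Solve v forward using v[k] = (w[k] - Σ_{i≥1} u[i]·v[k-i]) / u[0]: v[0] = w[0] / u[0] = 1 / 1 = 1; v[1] = (w[1] - 2×1) / u[0] = (1 - 2×1) / 1 = -1. So v = [1, -1]. Forward-check [1, 2, 3] * [1, -1]: w[0] = 1×1 = 1; w[1] = 1×-1 + 2×1 = 1; w[2] = 2×-1 + 3×1 = 1; w[3] = 3×-1 = -3 → [1, 1, 1, -3] ✓

[1, -1]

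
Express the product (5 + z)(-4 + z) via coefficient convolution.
Ascending coefficients: a = [5, 1], b = [-4, 1]. c[0] = 5×-4 = -20; c[1] = 5×1 + 1×-4 = 1; c[2] = 1×1 = 1. Result coefficients: [-20, 1, 1] → -20 + z + z^2

-20 + z + z^2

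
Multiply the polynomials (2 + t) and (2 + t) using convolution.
Ascending coefficients: a = [2, 1], b = [2, 1]. c[0] = 2×2 = 4; c[1] = 2×1 + 1×2 = 4; c[2] = 1×1 = 1. Result coefficients: [4, 4, 1] → 4 + 4t + t^2

4 + 4t + t^2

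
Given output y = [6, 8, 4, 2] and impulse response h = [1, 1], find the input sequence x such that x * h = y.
Deconvolve y=[6, 8, 4, 2] by h=[1, 1]. Since h[0]=1, solve forward: x[0] = y[0] / 1 = 6; x[1] = (y[1] - 6×1) / 1 = 2; x[2] = (y[2] - 2×1) / 1 = 2. So x = [6, 2, 2]. Check by forward convolution: y[0] = 6×1 = 6; y[1] = 6×1 + 2×1 = 8; y[2] = 2×1 + 2×1 = 4; y[3] = 2×1 = 2

[6, 2, 2]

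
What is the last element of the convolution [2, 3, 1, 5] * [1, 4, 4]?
Use y[k] = Σ_i a[i]·b[k-i] at k=5. y[5] = 5×4 = 20

20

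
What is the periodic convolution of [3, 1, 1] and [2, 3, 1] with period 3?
Use y[k] = Σ_j s[j]·t[(k-j) mod 3]. y[0] = 3×2 + 1×1 + 1×3 = 10; y[1] = 3×3 + 1×2 + 1×1 = 12; y[2] = 3×1 + 1×3 + 1×2 = 8. Result: [10, 12, 8]

[10, 12, 8]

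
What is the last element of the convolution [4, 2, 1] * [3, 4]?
Use y[k] = Σ_i a[i]·b[k-i] at k=3. y[3] = 1×4 = 4

4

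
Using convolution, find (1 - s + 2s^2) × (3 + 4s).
Ascending coefficients: a = [1, -1, 2], b = [3, 4]. c[0] = 1×3 = 3; c[1] = 1×4 + -1×3 = 1; c[2] = -1×4 + 2×3 = 2; c[3] = 2×4 = 8. Result coefficients: [3, 1, 2, 8] → 3 + s + 2s^2 + 8s^3

3 + s + 2s^2 + 8s^3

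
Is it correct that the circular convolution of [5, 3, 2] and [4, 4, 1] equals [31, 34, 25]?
Recompute circular convolution of [5, 3, 2] and [4, 4, 1]: y[0] = 5×4 + 3×1 + 2×4 = 31; y[1] = 5×4 + 3×4 + 2×1 = 34; y[2] = 5×1 + 3×4 + 2×4 = 25 → [31, 34, 25]. Given [31, 34, 25] matches, so answer: Yes

Yes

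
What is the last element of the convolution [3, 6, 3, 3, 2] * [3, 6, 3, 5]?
Use y[k] = Σ_i a[i]·b[k-i] at k=7. y[7] = 2×5 = 10

10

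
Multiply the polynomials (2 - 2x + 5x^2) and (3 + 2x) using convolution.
Ascending coefficients: a = [2, -2, 5], b = [3, 2]. c[0] = 2×3 = 6; c[1] = 2×2 + -2×3 = -2; c[2] = -2×2 + 5×3 = 11; c[3] = 5×2 = 10. Result coefficients: [6, -2, 11, 10] → 6 - 2x + 11x^2 + 10x^3

6 - 2x + 11x^2 + 10x^3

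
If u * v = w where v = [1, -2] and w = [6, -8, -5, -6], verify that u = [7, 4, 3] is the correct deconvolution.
Forward-compute [7, 4, 3] * [1, -2]: w[0] = 7×1 = 7; w[1] = 7×-2 + 4×1 = -10; w[2] = 4×-2 + 3×1 = -5; w[3] = 3×-2 = -6 → [7, -10, -5, -6]. Does not match given w = [6, -8, -5, -6].

Not verified. [7, 4, 3] * [1, -2] = [7, -10, -5, -6], which differs from [6, -8, -5, -6] at index 0.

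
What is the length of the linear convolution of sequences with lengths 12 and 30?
Linear/full convolution length: m + n - 1 = 12 + 30 - 1 = 41

41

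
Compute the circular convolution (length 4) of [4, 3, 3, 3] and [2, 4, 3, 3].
Use y[k] = Σ_j s[j]·t[(k-j) mod 4]. y[0] = 4×2 + 3×3 + 3×3 + 3×4 = 38; y[1] = 4×4 + 3×2 + 3×3 + 3×3 = 40; y[2] = 4×3 + 3×4 + 3×2 + 3×3 = 39; y[3] = 4×3 + 3×3 + 3×4 + 3×2 = 39. Result: [38, 40, 39, 39]

[38, 40, 39, 39]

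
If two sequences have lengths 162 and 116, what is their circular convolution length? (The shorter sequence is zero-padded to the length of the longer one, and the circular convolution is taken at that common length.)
Circular convolution (zero-padding the shorter input) has length max(m, n) = max(162, 116) = 162

162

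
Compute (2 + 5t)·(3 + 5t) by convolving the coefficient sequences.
Ascending coefficients: a = [2, 5], b = [3, 5]. c[0] = 2×3 = 6; c[1] = 2×5 + 5×3 = 25; c[2] = 5×5 = 25. Result coefficients: [6, 25, 25] → 6 + 25t + 25t^2

6 + 25t + 25t^2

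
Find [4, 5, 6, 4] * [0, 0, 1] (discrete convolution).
y[0] = 4×0 = 0; y[1] = 4×0 + 5×0 = 0; y[2] = 4×1 + 5×0 + 6×0 = 4; y[3] = 5×1 + 6×0 + 4×0 = 5; y[4] = 6×1 + 4×0 = 6; y[5] = 4×1 = 4

[0, 0, 4, 5, 6, 4]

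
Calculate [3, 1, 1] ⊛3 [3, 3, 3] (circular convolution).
Use y[k] = Σ_j s[j]·t[(k-j) mod 3]. y[0] = 3×3 + 1×3 + 1×3 = 15; y[1] = 3×3 + 1×3 + 1×3 = 15; y[2] = 3×3 + 1×3 + 1×3 = 15. Result: [15, 15, 15]

[15, 15, 15]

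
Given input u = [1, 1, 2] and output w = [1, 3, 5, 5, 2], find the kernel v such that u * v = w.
Output length 5 = len(u) + len(v) - 1 ⇒ len(v) = 3. Solve v forward using v[k] = (w[k] - Σ_{i≥1} u[i]·v[k-i]) / u[0]: v[0] = w[0] / u[0] = 1 / 1 = 1; v[1] = (w[1] - 1×1) / u[0] = (3 - 1×1) / 1 = 2; v[2] = (w[2] - 1×2 - 2×1) / u[0] = (5 - 1×2 - 2×1) / 1 = 1. So v = [1, 2, 1]. Forward-check [1, 1, 2] * [1, 2, 1]: w[0] = 1×1 = 1; w[1] = 1×2 + 1×1 = 3; w[2] = 1×1 + 1×2 + 2×1 = 5; w[3] = 1×1 + 2×2 = 5; w[4] = 2×1 = 2 → [1, 3, 5, 5, 2] ✓

[1, 2, 1]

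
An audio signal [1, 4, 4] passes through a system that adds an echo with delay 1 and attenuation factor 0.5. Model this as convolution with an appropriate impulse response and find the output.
Direct-path + delayed-attenuated-path model → impulse response h = [1, 0.5] (1 at lag 0, 0.5 at lag 1). Output y[n] = x[n] + 0.5·x[n - 1] (with x[n] = 0 outside 0..2): y[0] = 1 + 0.5×0 = 1; y[1] = 4 + 0.5×1 = 4.5; y[2] = 4 + 0.5×4 = 6.0; y[3] = 0 + 0.5×4 = 2.0. So y = [1, 4.5, 6.0, 2.0]

[1, 4.5, 6.0, 2.0]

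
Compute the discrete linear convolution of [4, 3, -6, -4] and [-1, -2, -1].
y[0] = 4×-1 = -4; y[1] = 4×-2 + 3×-1 = -11; y[2] = 4×-1 + 3×-2 + -6×-1 = -4; y[3] = 3×-1 + -6×-2 + -4×-1 = 13; y[4] = -6×-1 + -4×-2 = 14; y[5] = -4×-1 = 4

[-4, -11, -4, 13, 14, 4]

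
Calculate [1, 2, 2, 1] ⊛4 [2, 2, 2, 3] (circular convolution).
Use y[k] = Σ_j f[j]·g[(k-j) mod 4]. y[0] = 1×2 + 2×3 + 2×2 + 1×2 = 14; y[1] = 1×2 + 2×2 + 2×3 + 1×2 = 14; y[2] = 1×2 + 2×2 + 2×2 + 1×3 = 13; y[3] = 1×3 + 2×2 + 2×2 + 1×2 = 13. Result: [14, 14, 13, 13]

[14, 14, 13, 13]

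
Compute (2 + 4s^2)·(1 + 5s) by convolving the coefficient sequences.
Ascending coefficients: a = [2, 0, 4], b = [1, 5]. c[0] = 2×1 = 2; c[1] = 2×5 + 0×1 = 10; c[2] = 0×5 + 4×1 = 4; c[3] = 4×5 = 20. Result coefficients: [2, 10, 4, 20] → 2 + 10s + 4s^2 + 20s^3

2 + 10s + 4s^2 + 20s^3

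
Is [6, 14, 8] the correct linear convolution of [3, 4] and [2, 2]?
Recompute linear convolution of [3, 4] and [2, 2]: y[0] = 3×2 = 6; y[1] = 3×2 + 4×2 = 14; y[2] = 4×2 = 8 → [6, 14, 8]. Given [6, 14, 8] matches, so answer: Yes

Yes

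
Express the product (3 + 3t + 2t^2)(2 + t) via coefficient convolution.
Ascending coefficients: a = [3, 3, 2], b = [2, 1]. c[0] = 3×2 = 6; c[1] = 3×1 + 3×2 = 9; c[2] = 3×1 + 2×2 = 7; c[3] = 2×1 = 2. Result coefficients: [6, 9, 7, 2] → 6 + 9t + 7t^2 + 2t^3

6 + 9t + 7t^2 + 2t^3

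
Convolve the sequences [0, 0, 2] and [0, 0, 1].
y[0] = 0×0 = 0; y[1] = 0×0 + 0×0 = 0; y[2] = 0×1 + 0×0 + 2×0 = 0; y[3] = 0×1 + 2×0 = 0; y[4] = 2×1 = 2

[0, 0, 0, 0, 2]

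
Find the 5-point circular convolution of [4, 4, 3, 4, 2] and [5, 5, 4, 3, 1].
Use y[k] = Σ_j s[j]·t[(k-j) mod 5]. y[0] = 4×5 + 4×1 + 3×3 + 4×4 + 2×5 = 59; y[1] = 4×5 + 4×5 + 3×1 + 4×3 + 2×4 = 63; y[2] = 4×4 + 4×5 + 3×5 + 4×1 + 2×3 = 61; y[3] = 4×3 + 4×4 + 3×5 + 4×5 + 2×1 = 65; y[4] = 4×1 + 4×3 + 3×4 + 4×5 + 2×5 = 58. Result: [59, 63, 61, 65, 58]

[59, 63, 61, 65, 58]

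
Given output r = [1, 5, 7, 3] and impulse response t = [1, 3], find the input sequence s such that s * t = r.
Deconvolve r=[1, 5, 7, 3] by t=[1, 3]. Since t[0]=1, solve forward: s[0] = r[0] / 1 = 1; s[1] = (r[1] - 1×3) / 1 = 2; s[2] = (r[2] - 2×3) / 1 = 1. So s = [1, 2, 1]. Check by forward convolution: r[0] = 1×1 = 1; r[1] = 1×3 + 2×1 = 5; r[2] = 2×3 + 1×1 = 7; r[3] = 1×3 = 3

[1, 2, 1]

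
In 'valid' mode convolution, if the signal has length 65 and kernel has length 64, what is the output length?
'Valid' mode counts only positions where the kernel fully overlaps the signal: m - n + 1 = 65 - 64 + 1 = 2

2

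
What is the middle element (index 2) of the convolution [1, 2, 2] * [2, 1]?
Use y[k] = Σ_i a[i]·b[k-i] at k=2. y[2] = 2×1 + 2×2 = 6

6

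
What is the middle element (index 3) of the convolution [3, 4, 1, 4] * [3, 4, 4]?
Use y[k] = Σ_i a[i]·b[k-i] at k=3. y[3] = 4×4 + 1×4 + 4×3 = 32

32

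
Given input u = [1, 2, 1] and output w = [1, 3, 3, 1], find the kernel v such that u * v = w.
Output length 4 = len(u) + len(v) - 1 ⇒ len(v) = 2. Solve v forward using v[k] = (w[k] - Σ_{i≥1} u[i]·v[k-i]) / u[0]: v[0] = w[0] / u[0] = 1 / 1 = 1; v[1] = (w[1] - 2×1) / u[0] = (3 - 2×1) / 1 = 1. So v = [1, 1]. Forward-check [1, 2, 1] * [1, 1]: w[0] = 1×1 = 1; w[1] = 1×1 + 2×1 = 3; w[2] = 2×1 + 1×1 = 3; w[3] = 1×1 = 1 → [1, 3, 3, 1] ✓

[1, 1]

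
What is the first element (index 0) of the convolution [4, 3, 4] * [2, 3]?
Use y[k] = Σ_i a[i]·b[k-i] at k=0. y[0] = 4×2 = 8

8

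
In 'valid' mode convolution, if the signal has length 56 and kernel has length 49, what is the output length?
'Valid' mode counts only positions where the kernel fully overlaps the signal: m - n + 1 = 56 - 49 + 1 = 8

8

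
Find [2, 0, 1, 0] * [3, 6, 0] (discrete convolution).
y[0] = 2×3 = 6; y[1] = 2×6 + 0×3 = 12; y[2] = 2×0 + 0×6 + 1×3 = 3; y[3] = 0×0 + 1×6 + 0×3 = 6; y[4] = 1×0 + 0×6 = 0; y[5] = 0×0 = 0

[6, 12, 3, 6, 0, 0]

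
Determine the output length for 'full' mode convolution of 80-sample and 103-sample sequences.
Linear/full convolution length: m + n - 1 = 80 + 103 - 1 = 182

182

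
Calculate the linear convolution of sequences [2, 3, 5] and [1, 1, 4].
y[0] = 2×1 = 2; y[1] = 2×1 + 3×1 = 5; y[2] = 2×4 + 3×1 + 5×1 = 16; y[3] = 3×4 + 5×1 = 17; y[4] = 5×4 = 20

[2, 5, 16, 17, 20]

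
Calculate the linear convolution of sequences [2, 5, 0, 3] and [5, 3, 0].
y[0] = 2×5 = 10; y[1] = 2×3 + 5×5 = 31; y[2] = 2×0 + 5×3 + 0×5 = 15; y[3] = 5×0 + 0×3 + 3×5 = 15; y[4] = 0×0 + 3×3 = 9; y[5] = 3×0 = 0

[10, 31, 15, 15, 9, 0]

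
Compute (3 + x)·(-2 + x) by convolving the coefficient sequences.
Ascending coefficients: a = [3, 1], b = [-2, 1]. c[0] = 3×-2 = -6; c[1] = 3×1 + 1×-2 = 1; c[2] = 1×1 = 1. Result coefficients: [-6, 1, 1] → -6 + x + x^2

-6 + x + x^2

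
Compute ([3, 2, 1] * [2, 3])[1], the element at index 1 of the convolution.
Use y[k] = Σ_i a[i]·b[k-i] at k=1. y[1] = 3×3 + 2×2 = 13

13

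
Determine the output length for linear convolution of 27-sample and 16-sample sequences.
Linear/full convolution length: m + n - 1 = 27 + 16 - 1 = 42

42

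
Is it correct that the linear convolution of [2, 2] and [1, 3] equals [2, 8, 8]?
Recompute linear convolution of [2, 2] and [1, 3]: y[0] = 2×1 = 2; y[1] = 2×3 + 2×1 = 8; y[2] = 2×3 = 6 → [2, 8, 6]. Compare to given [2, 8, 8]: they differ at index 2: given 8, correct 6, so answer: No

No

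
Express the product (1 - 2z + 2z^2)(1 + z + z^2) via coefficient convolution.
Ascending coefficients: a = [1, -2, 2], b = [1, 1, 1]. c[0] = 1×1 = 1; c[1] = 1×1 + -2×1 = -1; c[2] = 1×1 + -2×1 + 2×1 = 1; c[3] = -2×1 + 2×1 = 0; c[4] = 2×1 = 2. Result coefficients: [1, -1, 1, 0, 2] → 1 - z + z^2 + 2z^4

1 - z + z^2 + 2z^4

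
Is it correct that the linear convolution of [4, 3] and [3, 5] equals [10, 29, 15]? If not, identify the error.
Recompute linear convolution of [4, 3] and [3, 5]: y[0] = 4×3 = 12; y[1] = 4×5 + 3×3 = 29; y[2] = 3×5 = 15 → [12, 29, 15]. Compare to given [10, 29, 15]: they differ at index 0: given 10, correct 12, so answer: No

No. Error at index 0: given 10, correct 12.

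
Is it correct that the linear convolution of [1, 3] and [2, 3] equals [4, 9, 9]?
Recompute linear convolution of [1, 3] and [2, 3]: y[0] = 1×2 = 2; y[1] = 1×3 + 3×2 = 9; y[2] = 3×3 = 9 → [2, 9, 9]. Compare to given [4, 9, 9]: they differ at index 0: given 4, correct 2, so answer: No

No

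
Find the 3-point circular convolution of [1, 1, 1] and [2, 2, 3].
Use y[k] = Σ_j x[j]·h[(k-j) mod 3]. y[0] = 1×2 + 1×3 + 1×2 = 7; y[1] = 1×2 + 1×2 + 1×3 = 7; y[2] = 1×3 + 1×2 + 1×2 = 7. Result: [7, 7, 7]

[7, 7, 7]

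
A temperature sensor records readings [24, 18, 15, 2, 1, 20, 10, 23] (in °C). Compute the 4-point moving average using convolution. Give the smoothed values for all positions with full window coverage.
4-point moving average kernel = [1, 1, 1, 1]. Apply in 'valid' mode (full window coverage): avg[0] = (24 + 18 + 15 + 2) / 4 = 14.75; avg[1] = (18 + 15 + 2 + 1) / 4 = 9.0; avg[2] = (15 + 2 + 1 + 20) / 4 = 9.5; avg[3] = (2 + 1 + 20 + 10) / 4 = 8.25; avg[4] = (1 + 20 + 10 + 23) / 4 = 13.5. Smoothed values: [14.75, 9.0, 9.5, 8.25, 13.5]

[14.75, 9.0, 9.5, 8.25, 13.5]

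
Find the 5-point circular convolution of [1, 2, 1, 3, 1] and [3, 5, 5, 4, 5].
Use y[k] = Σ_j a[j]·b[(k-j) mod 5]. y[0] = 1×3 + 2×5 + 1×4 + 3×5 + 1×5 = 37; y[1] = 1×5 + 2×3 + 1×5 + 3×4 + 1×5 = 33; y[2] = 1×5 + 2×5 + 1×3 + 3×5 + 1×4 = 37; y[3] = 1×4 + 2×5 + 1×5 + 3×3 + 1×5 = 33; y[4] = 1×5 + 2×4 + 1×5 + 3×5 + 1×3 = 36. Result: [37, 33, 37, 33, 36]

[37, 33, 37, 33, 36]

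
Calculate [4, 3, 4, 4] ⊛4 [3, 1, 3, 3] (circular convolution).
Use y[k] = Σ_j f[j]·g[(k-j) mod 4]. y[0] = 4×3 + 3×3 + 4×3 + 4×1 = 37; y[1] = 4×1 + 3×3 + 4×3 + 4×3 = 37; y[2] = 4×3 + 3×1 + 4×3 + 4×3 = 39; y[3] = 4×3 + 3×3 + 4×1 + 4×3 = 37. Result: [37, 37, 39, 37]

[37, 37, 39, 37]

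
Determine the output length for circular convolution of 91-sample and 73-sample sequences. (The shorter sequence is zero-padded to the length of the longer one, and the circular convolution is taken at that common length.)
Circular convolution (zero-padding the shorter input) has length max(m, n) = max(91, 73) = 91

91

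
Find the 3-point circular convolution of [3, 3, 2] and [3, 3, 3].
Use y[k] = Σ_j x[j]·h[(k-j) mod 3]. y[0] = 3×3 + 3×3 + 2×3 = 24; y[1] = 3×3 + 3×3 + 2×3 = 24; y[2] = 3×3 + 3×3 + 2×3 = 24. Result: [24, 24, 24]

[24, 24, 24]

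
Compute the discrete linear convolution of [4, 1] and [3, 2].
y[0] = 4×3 = 12; y[1] = 4×2 + 1×3 = 11; y[2] = 1×2 = 2

[12, 11, 2]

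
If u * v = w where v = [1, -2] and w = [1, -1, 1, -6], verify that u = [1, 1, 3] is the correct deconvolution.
Forward-compute [1, 1, 3] * [1, -2]: w[0] = 1×1 = 1; w[1] = 1×-2 + 1×1 = -1; w[2] = 1×-2 + 3×1 = 1; w[3] = 3×-2 = -6 → [1, -1, 1, -6]. Matches given w = [1, -1, 1, -6], so verified.

Verified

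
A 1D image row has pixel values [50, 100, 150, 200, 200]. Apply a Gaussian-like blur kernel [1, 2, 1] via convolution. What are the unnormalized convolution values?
Convolve image row [50, 100, 150, 200, 200] with kernel [1, 2, 1]: y[0] = 50×1 = 50; y[1] = 50×2 + 100×1 = 200; y[2] = 50×1 + 100×2 + 150×1 = 400; y[3] = 100×1 + 150×2 + 200×1 = 600; y[4] = 150×1 + 200×2 + 200×1 = 750; y[5] = 200×1 + 200×2 = 600; y[6] = 200×1 = 200 → [50, 200, 400, 600, 750, 600, 200]. Normalization factor = sum(kernel) = 4.

[50, 200, 400, 600, 750, 600, 200]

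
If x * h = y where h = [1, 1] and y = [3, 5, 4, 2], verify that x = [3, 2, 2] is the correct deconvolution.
Forward-compute [3, 2, 2] * [1, 1]: y[0] = 3×1 = 3; y[1] = 3×1 + 2×1 = 5; y[2] = 2×1 + 2×1 = 4; y[3] = 2×1 = 2 → [3, 5, 4, 2]. Matches given y = [3, 5, 4, 2], so verified.

Verified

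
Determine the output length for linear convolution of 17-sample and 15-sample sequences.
Linear/full convolution length: m + n - 1 = 17 + 15 - 1 = 31

31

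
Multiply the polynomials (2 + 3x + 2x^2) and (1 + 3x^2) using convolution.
Ascending coefficients: a = [2, 3, 2], b = [1, 0, 3]. c[0] = 2×1 = 2; c[1] = 2×0 + 3×1 = 3; c[2] = 2×3 + 3×0 + 2×1 = 8; c[3] = 3×3 + 2×0 = 9; c[4] = 2×3 = 6. Result coefficients: [2, 3, 8, 9, 6] → 2 + 3x + 8x^2 + 9x^3 + 6x^4

2 + 3x + 8x^2 + 9x^3 + 6x^4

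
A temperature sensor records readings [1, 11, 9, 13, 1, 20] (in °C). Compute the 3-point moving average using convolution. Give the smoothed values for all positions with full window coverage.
3-point moving average kernel = [1, 1, 1]. Apply in 'valid' mode (full window coverage): avg[0] = (1 + 11 + 9) / 3 = 7.0; avg[1] = (11 + 9 + 13) / 3 = 11.0; avg[2] = (9 + 13 + 1) / 3 = 7.67; avg[3] = (13 + 1 + 20) / 3 = 11.33. Smoothed values: [7.0, 11.0, 7.67, 11.33]

[7.0, 11.0, 7.67, 11.33]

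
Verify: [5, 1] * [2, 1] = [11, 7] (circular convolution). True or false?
Recompute circular convolution of [5, 1] and [2, 1]: y[0] = 5×2 + 1×1 = 11; y[1] = 5×1 + 1×2 = 7 → [11, 7]. Given [11, 7] matches, so answer: Yes

Yes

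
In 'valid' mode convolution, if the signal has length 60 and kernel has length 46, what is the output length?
'Valid' mode counts only positions where the kernel fully overlaps the signal: m - n + 1 = 60 - 46 + 1 = 15

15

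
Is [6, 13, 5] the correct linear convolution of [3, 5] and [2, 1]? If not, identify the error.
Recompute linear convolution of [3, 5] and [2, 1]: y[0] = 3×2 = 6; y[1] = 3×1 + 5×2 = 13; y[2] = 5×1 = 5 → [6, 13, 5]. Given [6, 13, 5] matches, so answer: Yes

Yes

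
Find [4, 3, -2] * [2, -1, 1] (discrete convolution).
y[0] = 4×2 = 8; y[1] = 4×-1 + 3×2 = 2; y[2] = 4×1 + 3×-1 + -2×2 = -3; y[3] = 3×1 + -2×-1 = 5; y[4] = -2×1 = -2

[8, 2, -3, 5, -2]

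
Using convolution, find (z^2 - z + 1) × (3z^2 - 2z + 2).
Ascending coefficients: a = [1, -1, 1], b = [2, -2, 3]. c[0] = 1×2 = 2; c[1] = 1×-2 + -1×2 = -4; c[2] = 1×3 + -1×-2 + 1×2 = 7; c[3] = -1×3 + 1×-2 = -5; c[4] = 1×3 = 3. Result coefficients: [2, -4, 7, -5, 3] → 3z^4 - 5z^3 + 7z^2 - 4z + 2

3z^4 - 5z^3 + 7z^2 - 4z + 2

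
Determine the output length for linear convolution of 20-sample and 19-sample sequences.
Linear/full convolution length: m + n - 1 = 20 + 19 - 1 = 38

38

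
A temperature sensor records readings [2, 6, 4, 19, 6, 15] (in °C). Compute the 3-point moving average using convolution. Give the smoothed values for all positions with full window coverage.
3-point moving average kernel = [1, 1, 1]. Apply in 'valid' mode (full window coverage): avg[0] = (2 + 6 + 4) / 3 = 4.0; avg[1] = (6 + 4 + 19) / 3 = 9.67; avg[2] = (4 + 19 + 6) / 3 = 9.67; avg[3] = (19 + 6 + 15) / 3 = 13.33. Smoothed values: [4.0, 9.67, 9.67, 13.33]

[4.0, 9.67, 9.67, 13.33]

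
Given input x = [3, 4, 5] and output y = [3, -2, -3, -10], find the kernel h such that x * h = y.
Output length 4 = len(x) + len(h) - 1 ⇒ len(h) = 2. Solve h forward using h[k] = (y[k] - Σ_{i≥1} x[i]·h[k-i]) / x[0]: h[0] = y[0] / x[0] = 3 / 3 = 1; h[1] = (y[1] - 4×1) / x[0] = (-2 - 4×1) / 3 = -2. So h = [1, -2]. Forward-check [3, 4, 5] * [1, -2]: y[0] = 3×1 = 3; y[1] = 3×-2 + 4×1 = -2; y[2] = 4×-2 + 5×1 = -3; y[3] = 5×-2 = -10 → [3, -2, -3, -10] ✓

[1, -2]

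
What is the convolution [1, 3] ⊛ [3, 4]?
y[0] = 1×3 = 3; y[1] = 1×4 + 3×3 = 13; y[2] = 3×4 = 12

[3, 13, 12]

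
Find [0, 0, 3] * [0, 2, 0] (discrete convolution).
y[0] = 0×0 = 0; y[1] = 0×2 + 0×0 = 0; y[2] = 0×0 + 0×2 + 3×0 = 0; y[3] = 0×0 + 3×2 = 6; y[4] = 3×0 = 0

[0, 0, 0, 6, 0]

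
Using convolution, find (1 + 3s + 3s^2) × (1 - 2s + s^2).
Ascending coefficients: a = [1, 3, 3], b = [1, -2, 1]. c[0] = 1×1 = 1; c[1] = 1×-2 + 3×1 = 1; c[2] = 1×1 + 3×-2 + 3×1 = -2; c[3] = 3×1 + 3×-2 = -3; c[4] = 3×1 = 3. Result coefficients: [1, 1, -2, -3, 3] → 1 + s - 2s^2 - 3s^3 + 3s^4

1 + s - 2s^2 - 3s^3 + 3s^4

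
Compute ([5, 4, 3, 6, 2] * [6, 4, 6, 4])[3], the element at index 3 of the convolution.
Use y[k] = Σ_i a[i]·b[k-i] at k=3. y[3] = 5×4 + 4×6 + 3×4 + 6×6 = 92

92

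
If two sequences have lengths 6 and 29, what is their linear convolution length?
Linear/full convolution length: m + n - 1 = 6 + 29 - 1 = 34

34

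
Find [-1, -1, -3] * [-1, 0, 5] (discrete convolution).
y[0] = -1×-1 = 1; y[1] = -1×0 + -1×-1 = 1; y[2] = -1×5 + -1×0 + -3×-1 = -2; y[3] = -1×5 + -3×0 = -5; y[4] = -3×5 = -15

[1, 1, -2, -5, -15]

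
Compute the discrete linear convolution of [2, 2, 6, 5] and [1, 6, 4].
y[0] = 2×1 = 2; y[1] = 2×6 + 2×1 = 14; y[2] = 2×4 + 2×6 + 6×1 = 26; y[3] = 2×4 + 6×6 + 5×1 = 49; y[4] = 6×4 + 5×6 = 54; y[5] = 5×4 = 20

[2, 14, 26, 49, 54, 20]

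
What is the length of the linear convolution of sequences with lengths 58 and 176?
Linear/full convolution length: m + n - 1 = 58 + 176 - 1 = 233

233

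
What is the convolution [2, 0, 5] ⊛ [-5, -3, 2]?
y[0] = 2×-5 = -10; y[1] = 2×-3 + 0×-5 = -6; y[2] = 2×2 + 0×-3 + 5×-5 = -21; y[3] = 0×2 + 5×-3 = -15; y[4] = 5×2 = 10

[-10, -6, -21, -15, 10]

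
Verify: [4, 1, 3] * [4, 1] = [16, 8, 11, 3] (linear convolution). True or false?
Recompute linear convolution of [4, 1, 3] and [4, 1]: y[0] = 4×4 = 16; y[1] = 4×1 + 1×4 = 8; y[2] = 1×1 + 3×4 = 13; y[3] = 3×1 = 3 → [16, 8, 13, 3]. Compare to given [16, 8, 11, 3]: they differ at index 2: given 11, correct 13, so answer: No

No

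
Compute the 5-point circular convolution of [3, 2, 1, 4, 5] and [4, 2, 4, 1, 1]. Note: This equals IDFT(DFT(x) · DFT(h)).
Either evaluate y[k] = Σ_j x[j]·h[(k-j) mod 5] directly, or use IDFT(DFT(x) · DFT(h)). y[0] = 3×4 + 2×1 + 1×1 + 4×4 + 5×2 = 41; y[1] = 3×2 + 2×4 + 1×1 + 4×1 + 5×4 = 39; y[2] = 3×4 + 2×2 + 1×4 + 4×1 + 5×1 = 29; y[3] = 3×1 + 2×4 + 1×2 + 4×4 + 5×1 = 34; y[4] = 3×1 + 2×1 + 1×4 + 4×2 + 5×4 = 37. Result: [41, 39, 29, 34, 37]

[41, 39, 29, 34, 37]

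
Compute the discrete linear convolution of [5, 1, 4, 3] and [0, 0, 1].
y[0] = 5×0 = 0; y[1] = 5×0 + 1×0 = 0; y[2] = 5×1 + 1×0 + 4×0 = 5; y[3] = 1×1 + 4×0 + 3×0 = 1; y[4] = 4×1 + 3×0 = 4; y[5] = 3×1 = 3

[0, 0, 5, 1, 4, 3]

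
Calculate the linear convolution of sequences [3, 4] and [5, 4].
y[0] = 3×5 = 15; y[1] = 3×4 + 4×5 = 32; y[2] = 4×4 = 16

[15, 32, 16]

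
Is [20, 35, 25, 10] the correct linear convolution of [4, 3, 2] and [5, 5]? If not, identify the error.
Recompute linear convolution of [4, 3, 2] and [5, 5]: y[0] = 4×5 = 20; y[1] = 4×5 + 3×5 = 35; y[2] = 3×5 + 2×5 = 25; y[3] = 2×5 = 10 → [20, 35, 25, 10]. Given [20, 35, 25, 10] matches, so answer: Yes

Yes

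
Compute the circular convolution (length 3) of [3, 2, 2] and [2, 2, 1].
Use y[k] = Σ_j a[j]·b[(k-j) mod 3]. y[0] = 3×2 + 2×1 + 2×2 = 12; y[1] = 3×2 + 2×2 + 2×1 = 12; y[2] = 3×1 + 2×2 + 2×2 = 11. Result: [12, 12, 11]

[12, 12, 11]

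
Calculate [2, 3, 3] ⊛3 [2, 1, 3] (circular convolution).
Use y[k] = Σ_j a[j]·b[(k-j) mod 3]. y[0] = 2×2 + 3×3 + 3×1 = 16; y[1] = 2×1 + 3×2 + 3×3 = 17; y[2] = 2×3 + 3×1 + 3×2 = 15. Result: [16, 17, 15]

[16, 17, 15]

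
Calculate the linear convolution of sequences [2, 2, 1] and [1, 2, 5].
y[0] = 2×1 = 2; y[1] = 2×2 + 2×1 = 6; y[2] = 2×5 + 2×2 + 1×1 = 15; y[3] = 2×5 + 1×2 = 12; y[4] = 1×5 = 5

[2, 6, 15, 12, 5]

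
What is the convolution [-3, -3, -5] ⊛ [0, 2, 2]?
y[0] = -3×0 = 0; y[1] = -3×2 + -3×0 = -6; y[2] = -3×2 + -3×2 + -5×0 = -12; y[3] = -3×2 + -5×2 = -16; y[4] = -5×2 = -10

[0, -6, -12, -16, -10]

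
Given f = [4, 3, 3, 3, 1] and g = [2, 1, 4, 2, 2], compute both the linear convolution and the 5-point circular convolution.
Linear: y_lin[0] = 4×2 = 8; y_lin[1] = 4×1 + 3×2 = 10; y_lin[2] = 4×4 + 3×1 + 3×2 = 25; y_lin[3] = 4×2 + 3×4 + 3×1 + 3×2 = 29; y_lin[4] = 4×2 + 3×2 + 3×4 + 3×1 + 1×2 = 31; y_lin[5] = 3×2 + 3×2 + 3×4 + 1×1 = 25; y_lin[6] = 3×2 + 3×2 + 1×4 = 16; y_lin[7] = 3×2 + 1×2 = 8; y_lin[8] = 1×2 = 2 → [8, 10, 25, 29, 31, 25, 16, 8, 2]. Circular (length 5): y[0] = 4×2 + 3×2 + 3×2 + 3×4 + 1×1 = 33; y[1] = 4×1 + 3×2 + 3×2 + 3×2 + 1×4 = 26; y[2] = 4×4 + 3×1 + 3×2 + 3×2 + 1×2 = 33; y[3] = 4×2 + 3×4 + 3×1 + 3×2 + 1×2 = 31; y[4] = 4×2 + 3×2 + 3×4 + 3×1 + 1×2 = 31 → [33, 26, 33, 31, 31]

Linear: [8, 10, 25, 29, 31, 25, 16, 8, 2], Circular: [33, 26, 33, 31, 31]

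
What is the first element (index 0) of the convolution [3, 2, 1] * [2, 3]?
Use y[k] = Σ_i a[i]·b[k-i] at k=0. y[0] = 3×2 = 6

6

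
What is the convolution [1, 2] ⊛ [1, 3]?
y[0] = 1×1 = 1; y[1] = 1×3 + 2×1 = 5; y[2] = 2×3 = 6

[1, 5, 6]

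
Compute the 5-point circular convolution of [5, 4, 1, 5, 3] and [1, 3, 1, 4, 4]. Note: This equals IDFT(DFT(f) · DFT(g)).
Either evaluate y[k] = Σ_j f[j]·g[(k-j) mod 5] directly, or use IDFT(DFT(f) · DFT(g)). y[0] = 5×1 + 4×4 + 1×4 + 5×1 + 3×3 = 39; y[1] = 5×3 + 4×1 + 1×4 + 5×4 + 3×1 = 46; y[2] = 5×1 + 4×3 + 1×1 + 5×4 + 3×4 = 50; y[3] = 5×4 + 4×1 + 1×3 + 5×1 + 3×4 = 44; y[4] = 5×4 + 4×4 + 1×1 + 5×3 + 3×1 = 55. Result: [39, 46, 50, 44, 55]

[39, 46, 50, 44, 55]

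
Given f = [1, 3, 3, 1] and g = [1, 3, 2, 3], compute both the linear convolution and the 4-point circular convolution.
Linear: y_lin[0] = 1×1 = 1; y_lin[1] = 1×3 + 3×1 = 6; y_lin[2] = 1×2 + 3×3 + 3×1 = 14; y_lin[3] = 1×3 + 3×2 + 3×3 + 1×1 = 19; y_lin[4] = 3×3 + 3×2 + 1×3 = 18; y_lin[5] = 3×3 + 1×2 = 11; y_lin[6] = 1×3 = 3 → [1, 6, 14, 19, 18, 11, 3]. Circular (length 4): y[0] = 1×1 + 3×3 + 3×2 + 1×3 = 19; y[1] = 1×3 + 3×1 + 3×3 + 1×2 = 17; y[2] = 1×2 + 3×3 + 3×1 + 1×3 = 17; y[3] = 1×3 + 3×2 + 3×3 + 1×1 = 19 → [19, 17, 17, 19]

Linear: [1, 6, 14, 19, 18, 11, 3], Circular: [19, 17, 17, 19]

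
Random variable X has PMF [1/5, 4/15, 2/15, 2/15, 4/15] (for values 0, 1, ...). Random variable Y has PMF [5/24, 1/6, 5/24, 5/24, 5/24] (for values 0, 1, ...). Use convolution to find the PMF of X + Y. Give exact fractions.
P(X+Y=k) = Σ_i P(X=i)·P(Y=k-i) — a convolution of [1/5, 4/15, 2/15, 2/15, 4/15] and [5/24, 1/6, 5/24, 5/24, 5/24]. P(X+Y=0) = (1/5)×(5/24) = 1/24; P(X+Y=1) = (1/5)×(1/6) + (4/15)×(5/24) = 1/30 + 1/18 = 4/45; P(X+Y=2) = (1/5)×(5/24) + (4/15)×(1/6) + (2/15)×(5/24) = 1/24 + 2/45 + 1/36 = 41/360; P(X+Y=3) = (1/5)×(5/24) + (4/15)×(5/24) + (2/15)×(1/6) + (2/15)×(5/24) = 1/24 + 1/18 + 1/45 + 1/36 = 53/360; P(X+Y=4) = (1/5)×(5/24) + (4/15)×(5/24) + (2/15)×(5/24) + (2/15)×(1/6) + (4/15)×(5/24) = 1/24 + 1/18 + 1/36 + 1/45 + 1/18 = 73/360; P(X+Y=5) = (4/15)×(5/24) + (2/15)×(5/24) + (2/15)×(5/24) + (4/15)×(1/6) = 1/18 + 1/36 + 1/36 + 2/45 = 7/45; P(X+Y=6) = (2/15)×(5/24) + (2/15)×(5/24) + (4/15)×(5/24) = 1/36 + 1/36 + 1/18 = 1/9; P(X+Y=7) = (2/15)×(5/24) + (4/15)×(5/24) = 1/36 + 1/18 = 1/12; P(X+Y=8) = (4/15)×(5/24) = 1/18. PMF: [1/24, 4/45, 41/360, 53/360, 73/360, 7/45, 1/9, 1/12, 1/18] (sums to 1 ✓)

[1/24, 4/45, 41/360, 53/360, 73/360, 7/45, 1/9, 1/12, 1/18]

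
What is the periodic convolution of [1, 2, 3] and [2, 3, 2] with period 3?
Use y[k] = Σ_j a[j]·b[(k-j) mod 3]. y[0] = 1×2 + 2×2 + 3×3 = 15; y[1] = 1×3 + 2×2 + 3×2 = 13; y[2] = 1×2 + 2×3 + 3×2 = 14. Result: [15, 13, 14]

[15, 13, 14]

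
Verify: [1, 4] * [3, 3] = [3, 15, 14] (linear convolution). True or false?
Recompute linear convolution of [1, 4] and [3, 3]: y[0] = 1×3 = 3; y[1] = 1×3 + 4×3 = 15; y[2] = 4×3 = 12 → [3, 15, 12]. Compare to given [3, 15, 14]: they differ at index 2: given 14, correct 12, so answer: No

No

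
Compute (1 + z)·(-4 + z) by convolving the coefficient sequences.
Ascending coefficients: a = [1, 1], b = [-4, 1]. c[0] = 1×-4 = -4; c[1] = 1×1 + 1×-4 = -3; c[2] = 1×1 = 1. Result coefficients: [-4, -3, 1] → -4 - 3z + z^2

-4 - 3z + z^2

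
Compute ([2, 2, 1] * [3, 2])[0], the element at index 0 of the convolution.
Use y[k] = Σ_i a[i]·b[k-i] at k=0. y[0] = 2×3 = 6

6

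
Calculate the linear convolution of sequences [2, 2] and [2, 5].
y[0] = 2×2 = 4; y[1] = 2×5 + 2×2 = 14; y[2] = 2×5 = 10

[4, 14, 10]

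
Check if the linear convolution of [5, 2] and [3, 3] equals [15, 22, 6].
Recompute linear convolution of [5, 2] and [3, 3]: y[0] = 5×3 = 15; y[1] = 5×3 + 2×3 = 21; y[2] = 2×3 = 6 → [15, 21, 6]. Compare to given [15, 22, 6]: they differ at index 1: given 22, correct 21, so answer: No

No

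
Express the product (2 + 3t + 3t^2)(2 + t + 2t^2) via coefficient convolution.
Ascending coefficients: a = [2, 3, 3], b = [2, 1, 2]. c[0] = 2×2 = 4; c[1] = 2×1 + 3×2 = 8; c[2] = 2×2 + 3×1 + 3×2 = 13; c[3] = 3×2 + 3×1 = 9; c[4] = 3×2 = 6. Result coefficients: [4, 8, 13, 9, 6] → 4 + 8t + 13t^2 + 9t^3 + 6t^4

4 + 8t + 13t^2 + 9t^3 + 6t^4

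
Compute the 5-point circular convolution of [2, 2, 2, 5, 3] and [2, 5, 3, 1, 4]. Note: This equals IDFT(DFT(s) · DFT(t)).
Either evaluate y[k] = Σ_j s[j]·t[(k-j) mod 5] directly, or use IDFT(DFT(s) · DFT(t)). y[0] = 2×2 + 2×4 + 2×1 + 5×3 + 3×5 = 44; y[1] = 2×5 + 2×2 + 2×4 + 5×1 + 3×3 = 36; y[2] = 2×3 + 2×5 + 2×2 + 5×4 + 3×1 = 43; y[3] = 2×1 + 2×3 + 2×5 + 5×2 + 3×4 = 40; y[4] = 2×4 + 2×1 + 2×3 + 5×5 + 3×2 = 47. Result: [44, 36, 43, 40, 47]

[44, 36, 43, 40, 47]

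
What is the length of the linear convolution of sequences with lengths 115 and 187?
Linear/full convolution length: m + n - 1 = 115 + 187 - 1 = 301

301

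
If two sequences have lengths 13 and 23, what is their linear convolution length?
Linear/full convolution length: m + n - 1 = 13 + 23 - 1 = 35

35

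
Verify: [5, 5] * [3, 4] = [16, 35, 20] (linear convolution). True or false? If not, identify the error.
Recompute linear convolution of [5, 5] and [3, 4]: y[0] = 5×3 = 15; y[1] = 5×4 + 5×3 = 35; y[2] = 5×4 = 20 → [15, 35, 20]. Compare to given [16, 35, 20]: they differ at index 0: given 16, correct 15, so answer: No

No. Error at index 0: given 16, correct 15.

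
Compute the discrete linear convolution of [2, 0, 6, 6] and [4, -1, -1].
y[0] = 2×4 = 8; y[1] = 2×-1 + 0×4 = -2; y[2] = 2×-1 + 0×-1 + 6×4 = 22; y[3] = 0×-1 + 6×-1 + 6×4 = 18; y[4] = 6×-1 + 6×-1 = -12; y[5] = 6×-1 = -6

[8, -2, 22, 18, -12, -6]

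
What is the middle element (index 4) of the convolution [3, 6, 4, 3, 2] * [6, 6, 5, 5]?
Use y[k] = Σ_i a[i]·b[k-i] at k=4. y[4] = 6×5 + 4×5 + 3×6 + 2×6 = 80

80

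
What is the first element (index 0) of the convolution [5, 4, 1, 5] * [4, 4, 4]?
Use y[k] = Σ_i a[i]·b[k-i] at k=0. y[0] = 5×4 = 20

20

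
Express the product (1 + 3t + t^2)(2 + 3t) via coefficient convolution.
Ascending coefficients: a = [1, 3, 1], b = [2, 3]. c[0] = 1×2 = 2; c[1] = 1×3 + 3×2 = 9; c[2] = 3×3 + 1×2 = 11; c[3] = 1×3 = 3. Result coefficients: [2, 9, 11, 3] → 2 + 9t + 11t^2 + 3t^3

2 + 9t + 11t^2 + 3t^3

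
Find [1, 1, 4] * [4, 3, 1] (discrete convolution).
y[0] = 1×4 = 4; y[1] = 1×3 + 1×4 = 7; y[2] = 1×1 + 1×3 + 4×4 = 20; y[3] = 1×1 + 4×3 = 13; y[4] = 4×1 = 4

[4, 7, 20, 13, 4]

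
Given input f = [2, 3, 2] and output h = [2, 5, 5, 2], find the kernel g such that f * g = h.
Output length 4 = len(f) + len(g) - 1 ⇒ len(g) = 2. Solve g forward using g[k] = (h[k] - Σ_{i≥1} f[i]·g[k-i]) / f[0]: g[0] = h[0] / f[0] = 2 / 2 = 1; g[1] = (h[1] - 3×1) / f[0] = (5 - 3×1) / 2 = 1. So g = [1, 1]. Forward-check [2, 3, 2] * [1, 1]: h[0] = 2×1 = 2; h[1] = 2×1 + 3×1 = 5; h[2] = 3×1 + 2×1 = 5; h[3] = 2×1 = 2 → [2, 5, 5, 2] ✓

[1, 1]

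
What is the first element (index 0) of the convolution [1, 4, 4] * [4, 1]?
Use y[k] = Σ_i a[i]·b[k-i] at k=0. y[0] = 1×4 = 4

4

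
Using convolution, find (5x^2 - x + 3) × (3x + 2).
Ascending coefficients: a = [3, -1, 5], b = [2, 3]. c[0] = 3×2 = 6; c[1] = 3×3 + -1×2 = 7; c[2] = -1×3 + 5×2 = 7; c[3] = 5×3 = 15. Result coefficients: [6, 7, 7, 15] → 15x^3 + 7x^2 + 7x + 6

15x^3 + 7x^2 + 7x + 6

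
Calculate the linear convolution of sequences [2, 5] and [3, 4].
y[0] = 2×3 = 6; y[1] = 2×4 + 5×3 = 23; y[2] = 5×4 = 20

[6, 23, 20]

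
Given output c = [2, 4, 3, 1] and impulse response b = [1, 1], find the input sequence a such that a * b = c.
Deconvolve c=[2, 4, 3, 1] by b=[1, 1]. Since b[0]=1, solve forward: a[0] = c[0] / 1 = 2; a[1] = (c[1] - 2×1) / 1 = 2; a[2] = (c[2] - 2×1) / 1 = 1. So a = [2, 2, 1]. Check by forward convolution: c[0] = 2×1 = 2; c[1] = 2×1 + 2×1 = 4; c[2] = 2×1 + 1×1 = 3; c[3] = 1×1 = 1

[2, 2, 1]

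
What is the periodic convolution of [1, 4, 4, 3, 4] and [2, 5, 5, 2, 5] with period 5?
Use y[k] = Σ_j a[j]·b[(k-j) mod 5]. y[0] = 1×2 + 4×5 + 4×2 + 3×5 + 4×5 = 65; y[1] = 1×5 + 4×2 + 4×5 + 3×2 + 4×5 = 59; y[2] = 1×5 + 4×5 + 4×2 + 3×5 + 4×2 = 56; y[3] = 1×2 + 4×5 + 4×5 + 3×2 + 4×5 = 68; y[4] = 1×5 + 4×2 + 4×5 + 3×5 + 4×2 = 56. Result: [65, 59, 56, 68, 56]

[65, 59, 56, 68, 56]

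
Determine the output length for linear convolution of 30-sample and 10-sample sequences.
Linear/full convolution length: m + n - 1 = 30 + 10 - 1 = 39

39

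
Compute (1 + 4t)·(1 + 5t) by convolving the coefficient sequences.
Ascending coefficients: a = [1, 4], b = [1, 5]. c[0] = 1×1 = 1; c[1] = 1×5 + 4×1 = 9; c[2] = 4×5 = 20. Result coefficients: [1, 9, 20] → 1 + 9t + 20t^2

1 + 9t + 20t^2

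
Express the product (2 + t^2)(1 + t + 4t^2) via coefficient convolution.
Ascending coefficients: a = [2, 0, 1], b = [1, 1, 4]. c[0] = 2×1 = 2; c[1] = 2×1 + 0×1 = 2; c[2] = 2×4 + 0×1 + 1×1 = 9; c[3] = 0×4 + 1×1 = 1; c[4] = 1×4 = 4. Result coefficients: [2, 2, 9, 1, 4] → 2 + 2t + 9t^2 + t^3 + 4t^4

2 + 2t + 9t^2 + t^3 + 4t^4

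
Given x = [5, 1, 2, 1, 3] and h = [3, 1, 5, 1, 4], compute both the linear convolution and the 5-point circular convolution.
Linear: y_lin[0] = 5×3 = 15; y_lin[1] = 5×1 + 1×3 = 8; y_lin[2] = 5×5 + 1×1 + 2×3 = 32; y_lin[3] = 5×1 + 1×5 + 2×1 + 1×3 = 15; y_lin[4] = 5×4 + 1×1 + 2×5 + 1×1 + 3×3 = 41; y_lin[5] = 1×4 + 2×1 + 1×5 + 3×1 = 14; y_lin[6] = 2×4 + 1×1 + 3×5 = 24; y_lin[7] = 1×4 + 3×1 = 7; y_lin[8] = 3×4 = 12 → [15, 8, 32, 15, 41, 14, 24, 7, 12]. Circular (length 5): y[0] = 5×3 + 1×4 + 2×1 + 1×5 + 3×1 = 29; y[1] = 5×1 + 1×3 + 2×4 + 1×1 + 3×5 = 32; y[2] = 5×5 + 1×1 + 2×3 + 1×4 + 3×1 = 39; y[3] = 5×1 + 1×5 + 2×1 + 1×3 + 3×4 = 27; y[4] = 5×4 + 1×1 + 2×5 + 1×1 + 3×3 = 41 → [29, 32, 39, 27, 41]

Linear: [15, 8, 32, 15, 41, 14, 24, 7, 12], Circular: [29, 32, 39, 27, 41]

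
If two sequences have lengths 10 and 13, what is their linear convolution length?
Linear/full convolution length: m + n - 1 = 10 + 13 - 1 = 22

22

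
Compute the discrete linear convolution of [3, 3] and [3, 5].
y[0] = 3×3 = 9; y[1] = 3×5 + 3×3 = 24; y[2] = 3×5 = 15

[9, 24, 15]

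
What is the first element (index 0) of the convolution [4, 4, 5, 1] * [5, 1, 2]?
Use y[k] = Σ_i a[i]·b[k-i] at k=0. y[0] = 4×5 = 20

20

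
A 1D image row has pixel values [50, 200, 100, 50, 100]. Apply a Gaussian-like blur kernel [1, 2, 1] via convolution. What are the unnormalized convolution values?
Convolve image row [50, 200, 100, 50, 100] with kernel [1, 2, 1]: y[0] = 50×1 = 50; y[1] = 50×2 + 200×1 = 300; y[2] = 50×1 + 200×2 + 100×1 = 550; y[3] = 200×1 + 100×2 + 50×1 = 450; y[4] = 100×1 + 50×2 + 100×1 = 300; y[5] = 50×1 + 100×2 = 250; y[6] = 100×1 = 100 → [50, 300, 550, 450, 300, 250, 100]. Normalization factor = sum(kernel) = 4.

[50, 300, 550, 450, 300, 250, 100]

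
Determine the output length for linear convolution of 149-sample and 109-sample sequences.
Linear/full convolution length: m + n - 1 = 149 + 109 - 1 = 257

257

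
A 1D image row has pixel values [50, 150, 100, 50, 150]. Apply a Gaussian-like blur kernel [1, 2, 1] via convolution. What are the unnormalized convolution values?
Convolve image row [50, 150, 100, 50, 150] with kernel [1, 2, 1]: y[0] = 50×1 = 50; y[1] = 50×2 + 150×1 = 250; y[2] = 50×1 + 150×2 + 100×1 = 450; y[3] = 150×1 + 100×2 + 50×1 = 400; y[4] = 100×1 + 50×2 + 150×1 = 350; y[5] = 50×1 + 150×2 = 350; y[6] = 150×1 = 150 → [50, 250, 450, 400, 350, 350, 150]. Normalization factor = sum(kernel) = 4.

[50, 250, 450, 400, 350, 350, 150]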